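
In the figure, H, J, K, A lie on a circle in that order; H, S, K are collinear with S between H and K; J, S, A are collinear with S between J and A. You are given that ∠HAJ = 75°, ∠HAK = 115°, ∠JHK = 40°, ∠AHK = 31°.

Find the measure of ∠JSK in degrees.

∠JSK = 74°

1. ∠HKJ = 75°  [same arc HJ]
2. ∠AJK = 31°  [same arc KA]
3. ∠JSK = 74°  [△JSK]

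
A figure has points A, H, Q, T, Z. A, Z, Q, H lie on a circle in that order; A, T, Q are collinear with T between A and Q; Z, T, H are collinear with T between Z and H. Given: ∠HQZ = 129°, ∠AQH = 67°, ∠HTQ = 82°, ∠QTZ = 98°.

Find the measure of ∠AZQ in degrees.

1. ∠HAZ = 51°  [cyclic AZQH, opposite ∠A+∠Q]
2. ∠AZH = 67°  [same arc AH]
3. ∠ATZ = 82°  [vertical angles at T]
4. ∠AHZ = 62°  [△AZH]
5. ∠QAZ = 31°  [△ATZ]
6. ∠AQZ = 62°  [same arc AZ]
7. ∠AZQ = 87°  [△AZQ]

∠AZQ = 87°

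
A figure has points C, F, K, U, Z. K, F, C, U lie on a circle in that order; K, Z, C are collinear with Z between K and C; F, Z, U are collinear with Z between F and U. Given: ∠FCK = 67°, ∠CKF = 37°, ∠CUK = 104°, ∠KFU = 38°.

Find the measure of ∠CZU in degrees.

∠CZU = 105°

1. ∠CUF = 37°  [same arc FC]
2. ∠KCU = 38°  [same arc KU]
3. ∠CZU = 105°  [△CZU]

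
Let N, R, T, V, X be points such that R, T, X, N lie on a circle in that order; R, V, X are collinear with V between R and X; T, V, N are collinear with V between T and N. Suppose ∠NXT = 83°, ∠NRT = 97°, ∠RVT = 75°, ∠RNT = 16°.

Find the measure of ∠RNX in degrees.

∠RNX = 54°

1. ∠NTR = 67°  [△RTN]
2. ∠TRX = 38°  [△RVT]
3. ∠RXT = 16°  [same arc RT]
4. ∠RTX = 126°  [△RTX]
5. ∠RNX = 54°  [cyclic RTXN, opposite ∠T+∠N]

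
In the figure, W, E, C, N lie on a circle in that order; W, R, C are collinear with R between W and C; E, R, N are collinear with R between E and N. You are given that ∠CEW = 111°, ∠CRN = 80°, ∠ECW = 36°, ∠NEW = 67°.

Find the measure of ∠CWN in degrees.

1. ∠CNW = 69°  [cyclic WECN, opposite ∠E+∠N]
2. ∠NCW = 67°  [same arc WN]
3. ∠CWN = 44°  [△WCN]

∠CWN = 44°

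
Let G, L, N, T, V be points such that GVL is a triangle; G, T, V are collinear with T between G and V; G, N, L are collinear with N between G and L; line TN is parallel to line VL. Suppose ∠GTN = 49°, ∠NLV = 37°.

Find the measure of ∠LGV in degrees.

∠LGV = 94°

1. ∠GVL = 49°  [TN∥VL, corresponding at T]
2. ∠GLV = 37°  [N on ray LG]
3. ∠LGV = 94°  [△GVL]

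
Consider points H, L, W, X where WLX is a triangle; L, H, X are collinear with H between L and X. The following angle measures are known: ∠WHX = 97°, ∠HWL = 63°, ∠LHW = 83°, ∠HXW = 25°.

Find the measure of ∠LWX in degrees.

∠LWX = 121°

1. ∠HLW = 34°  [△WLH]
2. ∠LXW = 25°  [H on ray XL]
3. ∠WLX = 34°  [H on ray LX]
4. ∠LWX = 121°  [△WLX]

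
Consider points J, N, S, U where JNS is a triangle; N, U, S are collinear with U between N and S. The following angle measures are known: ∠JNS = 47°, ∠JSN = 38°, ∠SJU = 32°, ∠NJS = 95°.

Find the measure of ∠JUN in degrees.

1. ∠JSU = 38°  [U on ray SN]
2. ∠JUS = 110°  [△JUS]
3. ∠JUN = 70°  [linear pair at U on NS]

∠JUN = 70°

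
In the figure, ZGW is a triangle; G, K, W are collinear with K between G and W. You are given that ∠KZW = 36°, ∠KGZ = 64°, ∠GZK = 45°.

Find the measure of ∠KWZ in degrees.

∠KWZ = 35°

1. ∠GKZ = 71°  [△ZGK]
2. ∠WKZ = 109°  [linear pair at K on GW]
3. ∠KWZ = 35°  [△ZKW]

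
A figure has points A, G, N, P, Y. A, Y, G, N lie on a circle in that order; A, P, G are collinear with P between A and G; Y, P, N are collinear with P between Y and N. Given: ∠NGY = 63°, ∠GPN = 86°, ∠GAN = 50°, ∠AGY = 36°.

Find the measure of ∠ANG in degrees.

1. ∠NAY = 117°  [cyclic AYGN, opposite ∠A+∠G]
2. ∠APN = 94°  [linear pair at P on AG]
3. ∠ANY = 36°  [△APN]
4. ∠AYN = 27°  [△AYN]
5. ∠AGN = 27°  [same arc AN]
6. ∠ANG = 103°  [△AGN]

∠ANG = 103°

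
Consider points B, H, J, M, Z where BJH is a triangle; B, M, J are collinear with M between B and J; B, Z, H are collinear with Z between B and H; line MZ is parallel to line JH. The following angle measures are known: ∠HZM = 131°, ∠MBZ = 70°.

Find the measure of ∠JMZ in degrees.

∠JMZ = 119°

1. ∠BZM = 49°  [linear pair at Z on BH]
2. ∠BMZ = 61°  [△BMZ]
3. ∠JMZ = 119°  [linear pair at M on BJ]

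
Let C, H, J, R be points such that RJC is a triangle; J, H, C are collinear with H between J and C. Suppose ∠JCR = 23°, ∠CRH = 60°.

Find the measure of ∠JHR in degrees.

1. ∠HCR = 23°  [H on ray CJ]
2. ∠CHR = 97°  [△RHC]
3. ∠JHR = 83°  [linear pair at H on JC]

∠JHR = 83°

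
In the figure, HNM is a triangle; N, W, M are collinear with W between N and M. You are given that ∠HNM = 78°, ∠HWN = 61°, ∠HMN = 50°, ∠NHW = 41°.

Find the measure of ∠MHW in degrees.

∠MHW = 11°

1. ∠HWM = 119°  [linear pair at W on NM]
2. ∠HMW = 50°  [W on ray MN]
3. ∠MHW = 11°  [△HWM]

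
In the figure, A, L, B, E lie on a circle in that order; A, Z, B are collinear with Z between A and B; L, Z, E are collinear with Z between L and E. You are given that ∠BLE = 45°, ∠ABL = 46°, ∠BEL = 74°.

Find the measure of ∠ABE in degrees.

∠ABE = 15°

1. ∠EBL = 61°  [△LBE]
2. ∠AEL = 46°  [same arc AL]
3. ∠EAL = 119°  [cyclic ALBE, opposite ∠A+∠B]
4. ∠ALE = 15°  [△ALE]
5. ∠ABE = 15°  [same arc AE]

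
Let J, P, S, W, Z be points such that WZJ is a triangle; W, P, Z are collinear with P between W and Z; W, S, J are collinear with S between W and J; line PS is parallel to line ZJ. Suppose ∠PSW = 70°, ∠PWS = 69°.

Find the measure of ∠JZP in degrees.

∠JZP = 41°

1. ∠SPW = 41°  [△WPS]
2. ∠SPZ = 139°  [linear pair at P on WZ]
3. ∠JZP = 41°  [PS∥ZJ, co-interior at Z–P]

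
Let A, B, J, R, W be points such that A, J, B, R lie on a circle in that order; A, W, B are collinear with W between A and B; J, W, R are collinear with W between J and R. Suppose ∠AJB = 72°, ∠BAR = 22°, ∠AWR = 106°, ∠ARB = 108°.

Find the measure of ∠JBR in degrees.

∠JBR = 102°

1. ∠BJR = 22°  [same arc BR]
2. ∠ABR = 50°  [△ABR]
3. ∠BWR = 74°  [linear pair at W on AB]
4. ∠BRJ = 56°  [△BWR]
5. ∠JBR = 102°  [△JBR]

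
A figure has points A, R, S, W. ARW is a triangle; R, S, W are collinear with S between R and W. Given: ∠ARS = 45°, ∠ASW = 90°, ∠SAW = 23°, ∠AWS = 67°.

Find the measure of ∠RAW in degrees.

1. ∠ARW = 45°  [S on ray RW]
2. ∠AWR = 67°  [S on ray WR]
3. ∠RAW = 68°  [△ARW]

∠RAW = 68°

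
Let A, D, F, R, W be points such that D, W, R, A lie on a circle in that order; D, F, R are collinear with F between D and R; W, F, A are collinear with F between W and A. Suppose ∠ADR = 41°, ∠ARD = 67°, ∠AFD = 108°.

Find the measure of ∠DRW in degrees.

∠DRW = 31°

1. ∠AWR = 41°  [same arc RA]
2. ∠RFW = 108°  [vertical angles at F]
3. ∠DRW = 31°  [△WFR]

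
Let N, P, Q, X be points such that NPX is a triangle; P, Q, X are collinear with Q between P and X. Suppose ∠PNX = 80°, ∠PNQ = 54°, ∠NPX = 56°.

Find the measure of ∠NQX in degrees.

1. ∠NPQ = 56°  [Q on ray PX]
2. ∠NQP = 70°  [△NPQ]
3. ∠NQX = 110°  [linear pair at Q on PX]

∠NQX = 110°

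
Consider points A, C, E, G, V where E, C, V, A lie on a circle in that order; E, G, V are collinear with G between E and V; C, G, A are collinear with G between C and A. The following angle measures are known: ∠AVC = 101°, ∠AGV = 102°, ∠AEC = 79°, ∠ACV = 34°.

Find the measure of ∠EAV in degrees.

∠EAV = 113°

1. ∠CAV = 45°  [△CVA]
2. ∠AVE = 33°  [△VGA]
3. ∠AEV = 34°  [same arc VA]
4. ∠EAV = 113°  [△EVA]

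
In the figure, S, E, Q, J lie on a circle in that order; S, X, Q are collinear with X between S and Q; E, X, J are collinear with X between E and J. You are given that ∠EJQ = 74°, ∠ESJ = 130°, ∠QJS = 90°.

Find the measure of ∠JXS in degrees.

∠JXS = 108°

1. ∠ESQ = 74°  [same arc EQ]
2. ∠EQJ = 50°  [cyclic SEQJ, opposite ∠S+∠Q]
3. ∠QES = 90°  [cyclic SEQJ, opposite ∠E+∠J]
4. ∠EQS = 16°  [△SEQ]
5. ∠JEQ = 56°  [△EQJ]
6. ∠EJS = 16°  [same arc SE]
7. ∠JSQ = 56°  [same arc QJ]
8. ∠JXS = 108°  [△SXJ]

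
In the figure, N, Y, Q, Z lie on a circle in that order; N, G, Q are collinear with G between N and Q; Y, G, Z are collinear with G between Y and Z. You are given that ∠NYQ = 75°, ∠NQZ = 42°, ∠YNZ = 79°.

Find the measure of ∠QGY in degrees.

∠QGY = 88°

1. ∠NZQ = 105°  [cyclic NYQZ, opposite ∠Y+∠Z]
2. ∠NYZ = 42°  [same arc NZ]
3. ∠QNZ = 33°  [△NQZ]
4. ∠NZY = 59°  [△NYZ]
5. ∠QYZ = 33°  [same arc QZ]
6. ∠NQY = 59°  [same arc NY]
7. ∠QGY = 88°  [△YGQ]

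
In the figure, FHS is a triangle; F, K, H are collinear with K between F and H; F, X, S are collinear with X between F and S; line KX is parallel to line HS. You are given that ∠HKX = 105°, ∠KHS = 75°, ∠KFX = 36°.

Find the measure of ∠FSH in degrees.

∠FSH = 69°

1. ∠FHS = 75°  [K on ray HF]
2. ∠HFS = 36°  [K on FH, X on FS]
3. ∠FSH = 69°  [△FHS]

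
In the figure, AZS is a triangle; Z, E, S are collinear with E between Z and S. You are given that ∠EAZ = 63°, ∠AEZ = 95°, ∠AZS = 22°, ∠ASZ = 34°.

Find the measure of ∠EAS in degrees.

∠EAS = 61°

1. ∠AES = 85°  [linear pair at E on ZS]
2. ∠ASE = 34°  [E on ray SZ]
3. ∠EAS = 61°  [△AES]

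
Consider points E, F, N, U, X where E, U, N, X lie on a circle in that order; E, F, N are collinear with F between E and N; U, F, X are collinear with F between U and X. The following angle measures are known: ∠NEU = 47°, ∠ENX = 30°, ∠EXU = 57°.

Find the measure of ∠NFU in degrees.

1. ∠EUX = 30°  [same arc EX]
2. ∠EFU = 103°  [△EFU]
3. ∠NFU = 77°  [linear pair at F on EN]

∠NFU = 77°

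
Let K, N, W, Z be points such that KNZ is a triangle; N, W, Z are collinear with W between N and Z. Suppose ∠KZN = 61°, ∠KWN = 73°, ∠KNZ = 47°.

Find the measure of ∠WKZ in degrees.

∠WKZ = 12°

1. ∠KZW = 61°  [W on ray ZN]
2. ∠KWZ = 107°  [linear pair at W on NZ]
3. ∠WKZ = 12°  [△KWZ]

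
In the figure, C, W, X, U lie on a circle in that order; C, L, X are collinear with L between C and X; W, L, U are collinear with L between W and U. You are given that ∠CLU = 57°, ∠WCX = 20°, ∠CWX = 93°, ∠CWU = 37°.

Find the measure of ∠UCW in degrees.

∠UCW = 76°

1. ∠WLX = 57°  [vertical angles at L]
2. ∠WUX = 20°  [same arc WX]
3. ∠CXW = 67°  [△CWX]
4. ∠UWX = 56°  [△WLX]
5. ∠UXW = 104°  [△WXU]
6. ∠UCW = 76°  [cyclic CWXU, opposite ∠C+∠X]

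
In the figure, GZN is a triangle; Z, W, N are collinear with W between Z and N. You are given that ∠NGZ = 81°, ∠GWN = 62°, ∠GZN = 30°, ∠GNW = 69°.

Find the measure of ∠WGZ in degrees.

1. ∠GWZ = 118°  [linear pair at W on ZN]
2. ∠GZW = 30°  [W on ray ZN]
3. ∠WGZ = 32°  [△GZW]

∠WGZ = 32°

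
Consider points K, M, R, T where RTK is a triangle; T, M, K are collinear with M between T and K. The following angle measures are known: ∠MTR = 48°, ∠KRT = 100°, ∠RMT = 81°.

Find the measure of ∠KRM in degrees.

1. ∠KTR = 48°  [M on ray TK]
2. ∠RKT = 32°  [△RTK]
3. ∠KMR = 99°  [linear pair at M on TK]
4. ∠MKR = 32°  [M on ray KT]
5. ∠KRM = 49°  [△RMK]

∠KRM = 49°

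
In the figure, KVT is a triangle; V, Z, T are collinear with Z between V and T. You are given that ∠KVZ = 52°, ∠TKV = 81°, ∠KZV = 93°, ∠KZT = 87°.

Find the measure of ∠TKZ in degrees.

∠TKZ = 46°

1. ∠KVT = 52°  [Z on ray VT]
2. ∠KTV = 47°  [△KVT]
3. ∠KTZ = 47°  [Z on ray TV]
4. ∠TKZ = 46°  [△KZT]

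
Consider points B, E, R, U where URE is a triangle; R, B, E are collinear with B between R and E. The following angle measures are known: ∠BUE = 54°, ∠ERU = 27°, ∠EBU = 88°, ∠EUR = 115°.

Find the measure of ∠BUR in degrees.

1. ∠BRU = 27°  [B on ray RE]
2. ∠RBU = 92°  [linear pair at B on RE]
3. ∠BUR = 61°  [△URB]

∠BUR = 61°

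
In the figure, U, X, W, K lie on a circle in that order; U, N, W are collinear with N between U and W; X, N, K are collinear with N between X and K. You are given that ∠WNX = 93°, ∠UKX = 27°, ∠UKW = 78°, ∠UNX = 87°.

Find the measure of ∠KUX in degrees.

1. ∠KNU = 93°  [vertical angles at N]
2. ∠KUW = 60°  [△UNK]
3. ∠KWU = 42°  [△UWK]
4. ∠KXU = 42°  [same arc UK]
5. ∠KUX = 111°  [△UXK]

∠KUX = 111°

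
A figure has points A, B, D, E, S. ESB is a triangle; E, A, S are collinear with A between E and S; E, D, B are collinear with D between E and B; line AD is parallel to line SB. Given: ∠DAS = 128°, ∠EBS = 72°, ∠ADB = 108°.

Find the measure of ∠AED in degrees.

1. ∠DAE = 52°  [linear pair at A on ES]
2. ∠ADE = 72°  [AD∥SB, corresponding at D]
3. ∠AED = 56°  [△EAD]

∠AED = 56°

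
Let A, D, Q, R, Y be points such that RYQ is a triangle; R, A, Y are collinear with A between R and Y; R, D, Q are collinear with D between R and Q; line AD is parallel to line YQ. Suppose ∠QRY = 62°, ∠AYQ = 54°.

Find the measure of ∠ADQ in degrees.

1. ∠QYR = 54°  [A on ray YR]
2. ∠RQY = 64°  [△RYQ]
3. ∠ADR = 64°  [AD∥YQ, corresponding at D]
4. ∠ADQ = 116°  [linear pair at D on RQ]

∠ADQ = 116°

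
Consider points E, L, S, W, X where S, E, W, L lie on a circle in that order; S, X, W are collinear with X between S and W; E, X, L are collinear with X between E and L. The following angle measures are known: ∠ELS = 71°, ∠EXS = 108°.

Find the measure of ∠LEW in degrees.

1. ∠EWS = 71°  [same arc SE]
2. ∠EXW = 72°  [linear pair at X on SW]
3. ∠LEW = 37°  [△EXW]

∠LEW = 37°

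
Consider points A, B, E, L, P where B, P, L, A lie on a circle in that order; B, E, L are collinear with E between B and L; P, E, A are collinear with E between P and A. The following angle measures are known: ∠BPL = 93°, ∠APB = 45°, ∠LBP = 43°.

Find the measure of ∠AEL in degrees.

∠AEL = 92°

1. ∠ALB = 45°  [same arc BA]
2. ∠LAP = 43°  [same arc PL]
3. ∠AEL = 92°  [△LEA]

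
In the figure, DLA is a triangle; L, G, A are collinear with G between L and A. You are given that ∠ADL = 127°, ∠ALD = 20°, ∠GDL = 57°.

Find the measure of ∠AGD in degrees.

1. ∠DLG = 20°  [G on ray LA]
2. ∠DGL = 103°  [△DLG]
3. ∠AGD = 77°  [linear pair at G on LA]

∠AGD = 77°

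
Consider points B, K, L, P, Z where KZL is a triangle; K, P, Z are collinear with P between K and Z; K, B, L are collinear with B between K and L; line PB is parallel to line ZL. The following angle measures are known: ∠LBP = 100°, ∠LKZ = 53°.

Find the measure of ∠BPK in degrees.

1. ∠KBP = 80°  [linear pair at B on KL]
2. ∠BKP = 53°  [P on KZ, B on KL]
3. ∠BPK = 47°  [△KPB]

∠BPK = 47°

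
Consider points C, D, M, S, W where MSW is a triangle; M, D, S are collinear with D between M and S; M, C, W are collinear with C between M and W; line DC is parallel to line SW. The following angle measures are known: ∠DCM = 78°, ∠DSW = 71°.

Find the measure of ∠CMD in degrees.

1. ∠MWS = 78°  [DC∥SW, corresponding at C]
2. ∠MSW = 71°  [D on ray SM]
3. ∠SMW = 31°  [△MSW]
4. ∠CMD = 31°  [D on MS, C on MW]

∠CMD = 31°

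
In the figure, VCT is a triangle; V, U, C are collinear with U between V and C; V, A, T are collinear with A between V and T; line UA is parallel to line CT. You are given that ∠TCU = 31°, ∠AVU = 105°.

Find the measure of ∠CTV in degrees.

1. ∠TCV = 31°  [U on ray CV]
2. ∠CVT = 105°  [U on VC, A on VT]
3. ∠CTV = 44°  [△VCT]

∠CTV = 44°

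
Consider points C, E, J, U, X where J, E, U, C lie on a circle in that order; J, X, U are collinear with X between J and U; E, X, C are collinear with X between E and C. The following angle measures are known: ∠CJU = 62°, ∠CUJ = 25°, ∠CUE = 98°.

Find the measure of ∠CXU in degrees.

∠CXU = 135°

1. ∠CEU = 62°  [same arc UC]
2. ∠ECU = 20°  [△EUC]
3. ∠CXU = 135°  [△UXC]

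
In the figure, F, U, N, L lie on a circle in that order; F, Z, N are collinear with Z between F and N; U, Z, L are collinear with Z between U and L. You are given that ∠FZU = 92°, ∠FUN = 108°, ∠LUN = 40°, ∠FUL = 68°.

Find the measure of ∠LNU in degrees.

∠LNU = 120°

1. ∠LZN = 92°  [vertical angles at Z]
2. ∠FNL = 68°  [same arc FL]
3. ∠NLU = 20°  [△NZL]
4. ∠LNU = 120°  [△UNL]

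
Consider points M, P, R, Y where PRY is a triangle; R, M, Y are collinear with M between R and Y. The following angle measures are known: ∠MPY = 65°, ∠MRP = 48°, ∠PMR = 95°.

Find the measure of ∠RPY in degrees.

1. ∠PRY = 48°  [M on ray RY]
2. ∠PMY = 85°  [linear pair at M on RY]
3. ∠MYP = 30°  [△PMY]
4. ∠PYR = 30°  [M on ray YR]
5. ∠RPY = 102°  [△PRY]

∠RPY = 102°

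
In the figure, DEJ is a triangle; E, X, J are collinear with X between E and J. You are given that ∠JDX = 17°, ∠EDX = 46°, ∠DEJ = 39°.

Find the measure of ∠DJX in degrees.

1. ∠DEX = 39°  [X on ray EJ]
2. ∠DXE = 95°  [△DEX]
3. ∠DXJ = 85°  [linear pair at X on EJ]
4. ∠DJX = 78°  [△DXJ]

∠DJX = 78°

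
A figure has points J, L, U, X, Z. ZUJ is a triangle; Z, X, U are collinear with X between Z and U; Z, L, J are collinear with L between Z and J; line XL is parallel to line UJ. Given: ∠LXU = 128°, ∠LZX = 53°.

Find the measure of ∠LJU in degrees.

∠LJU = 75°

1. ∠LXZ = 52°  [linear pair at X on ZU]
2. ∠XLZ = 75°  [△ZXL]
3. ∠JLX = 105°  [linear pair at L on ZJ]
4. ∠LJU = 75°  [XL∥UJ, co-interior at J–L]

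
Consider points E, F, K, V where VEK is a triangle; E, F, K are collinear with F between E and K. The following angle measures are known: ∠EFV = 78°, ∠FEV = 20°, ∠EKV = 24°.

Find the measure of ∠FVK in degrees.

∠FVK = 54°

1. ∠KFV = 102°  [linear pair at F on EK]
2. ∠FKV = 24°  [F on ray KE]
3. ∠FVK = 54°  [△VFK]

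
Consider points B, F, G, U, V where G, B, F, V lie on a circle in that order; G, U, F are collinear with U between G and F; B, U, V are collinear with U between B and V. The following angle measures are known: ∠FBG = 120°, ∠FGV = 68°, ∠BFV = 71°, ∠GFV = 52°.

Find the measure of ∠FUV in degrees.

1. ∠FBV = 68°  [same arc FV]
2. ∠BVF = 41°  [△BFV]
3. ∠FUV = 87°  [△FUV]

∠FUV = 87°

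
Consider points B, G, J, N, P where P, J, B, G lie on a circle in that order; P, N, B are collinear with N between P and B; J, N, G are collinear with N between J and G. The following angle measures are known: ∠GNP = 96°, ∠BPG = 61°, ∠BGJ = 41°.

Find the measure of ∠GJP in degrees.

1. ∠BNJ = 96°  [vertical angles at N]
2. ∠BPJ = 41°  [same arc JB]
3. ∠JNP = 84°  [linear pair at N on PB]
4. ∠GJP = 55°  [△PNJ]

∠GJP = 55°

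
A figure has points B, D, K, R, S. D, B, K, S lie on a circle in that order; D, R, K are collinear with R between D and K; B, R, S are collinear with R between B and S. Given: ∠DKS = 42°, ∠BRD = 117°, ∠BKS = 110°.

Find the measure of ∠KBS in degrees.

1. ∠KRS = 117°  [vertical angles at R]
2. ∠BSK = 21°  [△KRS]
3. ∠KBS = 49°  [△BKS]

∠KBS = 49°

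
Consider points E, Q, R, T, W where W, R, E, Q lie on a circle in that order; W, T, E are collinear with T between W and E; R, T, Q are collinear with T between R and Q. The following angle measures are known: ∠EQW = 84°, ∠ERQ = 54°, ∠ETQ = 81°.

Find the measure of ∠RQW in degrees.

∠RQW = 27°

1. ∠EWQ = 54°  [same arc EQ]
2. ∠QTW = 99°  [linear pair at T on WE]
3. ∠RQW = 27°  [△WTQ]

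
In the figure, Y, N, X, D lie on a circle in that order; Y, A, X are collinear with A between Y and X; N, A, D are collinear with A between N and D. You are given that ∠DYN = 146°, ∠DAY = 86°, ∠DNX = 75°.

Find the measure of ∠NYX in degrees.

∠NYX = 71°

1. ∠DXN = 34°  [cyclic YNXD, opposite ∠Y+∠X]
2. ∠NDX = 71°  [△NXD]
3. ∠NYX = 71°  [same arc NX]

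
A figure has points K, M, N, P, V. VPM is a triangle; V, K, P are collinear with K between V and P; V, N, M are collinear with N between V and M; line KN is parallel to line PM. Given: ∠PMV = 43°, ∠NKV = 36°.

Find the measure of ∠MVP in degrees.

∠MVP = 101°

1. ∠KNV = 43°  [KN∥PM, corresponding at N]
2. ∠KVN = 101°  [△VKN]
3. ∠MVP = 101°  [K on VP, N on VM]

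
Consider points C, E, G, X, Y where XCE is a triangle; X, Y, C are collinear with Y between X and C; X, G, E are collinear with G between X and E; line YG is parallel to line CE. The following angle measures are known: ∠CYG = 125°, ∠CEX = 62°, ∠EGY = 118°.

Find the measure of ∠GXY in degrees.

∠GXY = 63°

1. ∠GYX = 55°  [linear pair at Y on XC]
2. ∠XGY = 62°  [YG∥CE, corresponding at G]
3. ∠GXY = 63°  [△XYG]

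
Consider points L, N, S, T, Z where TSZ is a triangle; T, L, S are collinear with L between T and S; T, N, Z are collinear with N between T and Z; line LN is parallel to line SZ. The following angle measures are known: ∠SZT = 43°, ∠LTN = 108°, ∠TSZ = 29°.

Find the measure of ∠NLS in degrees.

1. ∠LNT = 43°  [LN∥SZ, corresponding at N]
2. ∠NLT = 29°  [△TLN]
3. ∠NLS = 151°  [linear pair at L on TS]

∠NLS = 151°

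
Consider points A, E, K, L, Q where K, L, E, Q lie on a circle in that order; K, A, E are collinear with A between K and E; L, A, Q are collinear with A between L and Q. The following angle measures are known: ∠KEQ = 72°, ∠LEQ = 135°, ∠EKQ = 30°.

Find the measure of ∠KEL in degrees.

∠KEL = 63°

1. ∠KLQ = 72°  [same arc KQ]
2. ∠LKQ = 45°  [cyclic KLEQ, opposite ∠K+∠E]
3. ∠KQL = 63°  [△KLQ]
4. ∠KEL = 63°  [same arc KL]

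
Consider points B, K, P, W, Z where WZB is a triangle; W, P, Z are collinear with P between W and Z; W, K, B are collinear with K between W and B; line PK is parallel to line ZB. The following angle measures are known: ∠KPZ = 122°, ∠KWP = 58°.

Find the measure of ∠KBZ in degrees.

1. ∠KPW = 58°  [linear pair at P on WZ]
2. ∠PKW = 64°  [△WPK]
3. ∠BKP = 116°  [linear pair at K on WB]
4. ∠KBZ = 64°  [PK∥ZB, co-interior at B–K]

∠KBZ = 64°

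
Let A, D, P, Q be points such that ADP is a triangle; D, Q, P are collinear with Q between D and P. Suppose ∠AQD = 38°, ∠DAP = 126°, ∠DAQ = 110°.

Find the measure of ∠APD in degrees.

∠APD = 22°

1. ∠ADQ = 32°  [△ADQ]
2. ∠ADP = 32°  [Q on ray DP]
3. ∠APD = 22°  [△ADP]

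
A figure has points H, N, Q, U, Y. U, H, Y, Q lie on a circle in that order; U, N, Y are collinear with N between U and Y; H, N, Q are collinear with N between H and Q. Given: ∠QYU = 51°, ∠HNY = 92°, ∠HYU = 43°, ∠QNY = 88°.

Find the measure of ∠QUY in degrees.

∠QUY = 45°

1. ∠QNU = 92°  [vertical angles at N]
2. ∠HQU = 43°  [same arc UH]
3. ∠QUY = 45°  [△UNQ]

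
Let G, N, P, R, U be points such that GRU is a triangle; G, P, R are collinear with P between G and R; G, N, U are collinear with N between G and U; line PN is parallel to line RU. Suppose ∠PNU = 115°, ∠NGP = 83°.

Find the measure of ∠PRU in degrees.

∠PRU = 32°

1. ∠GNP = 65°  [linear pair at N on GU]
2. ∠GPN = 32°  [△GPN]
3. ∠NPR = 148°  [linear pair at P on GR]
4. ∠PRU = 32°  [PN∥RU, co-interior at R–P]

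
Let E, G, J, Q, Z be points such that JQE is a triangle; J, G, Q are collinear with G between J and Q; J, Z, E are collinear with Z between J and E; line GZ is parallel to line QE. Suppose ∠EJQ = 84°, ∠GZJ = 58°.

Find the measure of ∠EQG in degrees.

1. ∠GJZ = 84°  [G on JQ, Z on JE]
2. ∠JGZ = 38°  [△JGZ]
3. ∠QGZ = 142°  [linear pair at G on JQ]
4. ∠EQG = 38°  [GZ∥QE, co-interior at Q–G]

∠EQG = 38°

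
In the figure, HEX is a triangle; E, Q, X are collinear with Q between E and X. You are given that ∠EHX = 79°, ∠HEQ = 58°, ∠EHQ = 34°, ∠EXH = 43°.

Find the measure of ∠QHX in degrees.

∠QHX = 45°

1. ∠EQH = 88°  [△HEQ]
2. ∠HXQ = 43°  [Q on ray XE]
3. ∠HQX = 92°  [linear pair at Q on EX]
4. ∠QHX = 45°  [△HQX]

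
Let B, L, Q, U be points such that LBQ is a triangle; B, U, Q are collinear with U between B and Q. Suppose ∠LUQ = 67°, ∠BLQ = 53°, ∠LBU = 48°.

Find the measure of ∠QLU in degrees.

1. ∠LBQ = 48°  [U on ray BQ]
2. ∠BQL = 79°  [△LBQ]
3. ∠LQU = 79°  [U on ray QB]
4. ∠QLU = 34°  [△LUQ]

∠QLU = 34°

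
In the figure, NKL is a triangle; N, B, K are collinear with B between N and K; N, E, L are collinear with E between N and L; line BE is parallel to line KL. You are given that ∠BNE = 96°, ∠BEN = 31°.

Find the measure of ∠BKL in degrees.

∠BKL = 53°

1. ∠EBN = 53°  [△NBE]
2. ∠EBK = 127°  [linear pair at B on NK]
3. ∠BKL = 53°  [BE∥KL, co-interior at K–B]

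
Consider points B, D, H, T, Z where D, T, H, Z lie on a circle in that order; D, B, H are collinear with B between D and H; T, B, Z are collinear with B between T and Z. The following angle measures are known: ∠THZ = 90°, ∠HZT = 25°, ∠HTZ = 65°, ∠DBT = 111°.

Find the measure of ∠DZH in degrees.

∠DZH = 71°

1. ∠HDZ = 65°  [same arc HZ]
2. ∠HBZ = 111°  [vertical angles at B]
3. ∠DHZ = 44°  [△HBZ]
4. ∠DZH = 71°  [△DHZ]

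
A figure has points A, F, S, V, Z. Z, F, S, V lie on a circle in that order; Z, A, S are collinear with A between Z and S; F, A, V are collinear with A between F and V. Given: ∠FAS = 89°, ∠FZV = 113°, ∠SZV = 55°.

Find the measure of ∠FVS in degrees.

1. ∠FSV = 67°  [cyclic ZFSV, opposite ∠Z+∠S]
2. ∠SFV = 55°  [same arc SV]
3. ∠FVS = 58°  [△FSV]

∠FVS = 58°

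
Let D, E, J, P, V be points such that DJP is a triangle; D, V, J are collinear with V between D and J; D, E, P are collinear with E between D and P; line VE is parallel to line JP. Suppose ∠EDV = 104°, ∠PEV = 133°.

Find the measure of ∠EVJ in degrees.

∠EVJ = 151°

1. ∠DEV = 47°  [linear pair at E on DP]
2. ∠DVE = 29°  [△DVE]
3. ∠EVJ = 151°  [linear pair at V on DJ]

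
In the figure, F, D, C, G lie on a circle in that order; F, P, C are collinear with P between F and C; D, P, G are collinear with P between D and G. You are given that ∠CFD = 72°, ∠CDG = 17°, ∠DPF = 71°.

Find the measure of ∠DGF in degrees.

1. ∠CGD = 72°  [same arc DC]
2. ∠FDG = 37°  [△FPD]
3. ∠DCG = 91°  [△DCG]
4. ∠DFG = 89°  [cyclic FDCG, opposite ∠F+∠C]
5. ∠DGF = 54°  [△FDG]

∠DGF = 54°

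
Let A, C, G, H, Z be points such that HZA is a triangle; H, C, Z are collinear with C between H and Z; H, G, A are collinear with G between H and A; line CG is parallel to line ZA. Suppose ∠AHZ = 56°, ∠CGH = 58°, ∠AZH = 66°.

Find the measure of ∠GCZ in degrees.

1. ∠CHG = 56°  [C on HZ, G on HA]
2. ∠GCH = 66°  [△HCG]
3. ∠GCZ = 114°  [linear pair at C on HZ]

∠GCZ = 114°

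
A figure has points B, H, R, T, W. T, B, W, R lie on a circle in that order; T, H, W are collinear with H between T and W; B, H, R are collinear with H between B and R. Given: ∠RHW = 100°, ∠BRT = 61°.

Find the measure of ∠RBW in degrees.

∠RBW = 39°

1. ∠BHT = 100°  [vertical angles at H]
2. ∠BWT = 61°  [same arc TB]
3. ∠BHW = 80°  [linear pair at H on TW]
4. ∠RBW = 39°  [△BHW]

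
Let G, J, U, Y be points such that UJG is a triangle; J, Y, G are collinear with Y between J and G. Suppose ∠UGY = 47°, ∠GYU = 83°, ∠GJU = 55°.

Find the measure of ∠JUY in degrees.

1. ∠JYU = 97°  [linear pair at Y on JG]
2. ∠UJY = 55°  [Y on ray JG]
3. ∠JUY = 28°  [△UJY]

∠JUY = 28°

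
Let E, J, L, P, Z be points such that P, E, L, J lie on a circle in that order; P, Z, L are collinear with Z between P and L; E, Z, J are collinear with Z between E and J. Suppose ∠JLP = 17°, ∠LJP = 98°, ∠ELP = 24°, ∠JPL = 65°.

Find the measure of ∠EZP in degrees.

1. ∠JEP = 17°  [same arc PJ]
2. ∠LEP = 82°  [cyclic PELJ, opposite ∠E+∠J]
3. ∠EPL = 74°  [△PEL]
4. ∠EZP = 89°  [△PZE]

∠EZP = 89°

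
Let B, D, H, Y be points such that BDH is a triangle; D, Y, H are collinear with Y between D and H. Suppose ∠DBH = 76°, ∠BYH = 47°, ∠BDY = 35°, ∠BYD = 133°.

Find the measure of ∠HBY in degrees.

∠HBY = 64°

1. ∠BDH = 35°  [Y on ray DH]
2. ∠BHD = 69°  [△BDH]
3. ∠BHY = 69°  [Y on ray HD]
4. ∠HBY = 64°  [△BYH]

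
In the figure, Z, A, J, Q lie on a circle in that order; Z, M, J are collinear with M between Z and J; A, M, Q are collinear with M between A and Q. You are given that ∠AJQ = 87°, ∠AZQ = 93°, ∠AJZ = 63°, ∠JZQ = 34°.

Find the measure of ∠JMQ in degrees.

∠JMQ = 97°

1. ∠AQZ = 63°  [same arc ZA]
2. ∠QMZ = 83°  [△ZMQ]
3. ∠JMQ = 97°  [linear pair at M on ZJ]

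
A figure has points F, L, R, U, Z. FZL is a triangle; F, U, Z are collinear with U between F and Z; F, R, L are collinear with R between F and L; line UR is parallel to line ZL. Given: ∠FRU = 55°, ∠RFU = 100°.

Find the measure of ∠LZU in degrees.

∠LZU = 25°

1. ∠FUR = 25°  [△FUR]
2. ∠RUZ = 155°  [linear pair at U on FZ]
3. ∠LZU = 25°  [UR∥ZL, co-interior at Z–U]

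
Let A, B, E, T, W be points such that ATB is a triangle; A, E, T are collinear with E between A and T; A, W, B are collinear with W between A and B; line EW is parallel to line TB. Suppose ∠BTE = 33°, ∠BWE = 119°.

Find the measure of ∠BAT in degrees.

∠BAT = 86°

1. ∠ATB = 33°  [E on ray TA]
2. ∠AWE = 61°  [linear pair at W on AB]
3. ∠AEW = 33°  [EW∥TB, corresponding at E]
4. ∠EAW = 86°  [△AEW]
5. ∠BAT = 86°  [E on AT, W on AB]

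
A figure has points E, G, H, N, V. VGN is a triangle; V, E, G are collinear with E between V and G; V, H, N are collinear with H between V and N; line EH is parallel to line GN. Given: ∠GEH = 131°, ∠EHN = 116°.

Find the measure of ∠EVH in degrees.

∠EVH = 67°

1. ∠HEV = 49°  [linear pair at E on VG]
2. ∠EHV = 64°  [linear pair at H on VN]
3. ∠EVH = 67°  [△VEH]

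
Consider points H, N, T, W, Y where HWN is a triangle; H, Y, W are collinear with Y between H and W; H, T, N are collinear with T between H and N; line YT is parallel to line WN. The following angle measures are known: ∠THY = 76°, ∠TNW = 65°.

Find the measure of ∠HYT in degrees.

∠HYT = 39°

1. ∠NHW = 76°  [Y on HW, T on HN]
2. ∠HNW = 65°  [T on ray NH]
3. ∠HWN = 39°  [△HWN]
4. ∠HYT = 39°  [YT∥WN, corresponding at Y]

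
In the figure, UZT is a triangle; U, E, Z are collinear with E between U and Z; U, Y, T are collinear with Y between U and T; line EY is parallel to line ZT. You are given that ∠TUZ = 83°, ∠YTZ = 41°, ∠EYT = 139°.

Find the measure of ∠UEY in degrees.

1. ∠EUY = 83°  [E on UZ, Y on UT]
2. ∠EYU = 41°  [linear pair at Y on UT]
3. ∠UEY = 56°  [△UEY]

∠UEY = 56°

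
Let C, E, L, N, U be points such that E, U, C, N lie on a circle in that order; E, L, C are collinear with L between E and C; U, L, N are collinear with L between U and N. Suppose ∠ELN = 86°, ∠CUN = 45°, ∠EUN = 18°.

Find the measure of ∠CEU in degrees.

1. ∠CLU = 86°  [vertical angles at L]
2. ∠ELU = 94°  [linear pair at L on EC]
3. ∠CEU = 68°  [△ELU]

∠CEU = 68°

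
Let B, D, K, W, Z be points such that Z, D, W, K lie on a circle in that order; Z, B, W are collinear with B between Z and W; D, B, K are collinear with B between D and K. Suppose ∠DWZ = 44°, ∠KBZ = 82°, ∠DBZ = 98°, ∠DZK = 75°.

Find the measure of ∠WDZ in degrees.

1. ∠DKZ = 44°  [same arc ZD]
2. ∠KDZ = 61°  [△ZDK]
3. ∠DZW = 21°  [△ZBD]
4. ∠WDZ = 115°  [△ZDW]

∠WDZ = 115°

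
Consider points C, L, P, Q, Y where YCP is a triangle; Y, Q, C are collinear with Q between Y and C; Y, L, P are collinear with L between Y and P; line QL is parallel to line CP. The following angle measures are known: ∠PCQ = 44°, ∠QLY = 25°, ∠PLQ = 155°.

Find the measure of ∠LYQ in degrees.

1. ∠PCY = 44°  [Q on ray CY]
2. ∠CPY = 25°  [QL∥CP, corresponding at L]
3. ∠CYP = 111°  [△YCP]
4. ∠LYQ = 111°  [Q on YC, L on YP]

∠LYQ = 111°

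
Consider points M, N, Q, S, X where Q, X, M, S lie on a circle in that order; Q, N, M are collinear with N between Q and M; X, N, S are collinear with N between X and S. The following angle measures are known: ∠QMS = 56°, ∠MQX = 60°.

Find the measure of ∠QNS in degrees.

∠QNS = 116°

1. ∠MSX = 60°  [same arc XM]
2. ∠MNS = 64°  [△MNS]
3. ∠QNS = 116°  [linear pair at N on QM]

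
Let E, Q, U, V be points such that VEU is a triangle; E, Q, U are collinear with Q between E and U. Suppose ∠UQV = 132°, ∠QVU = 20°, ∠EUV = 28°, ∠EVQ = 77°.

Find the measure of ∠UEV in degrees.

∠UEV = 55°

1. ∠EQV = 48°  [linear pair at Q on EU]
2. ∠QEV = 55°  [△VEQ]
3. ∠UEV = 55°  [Q on ray EU]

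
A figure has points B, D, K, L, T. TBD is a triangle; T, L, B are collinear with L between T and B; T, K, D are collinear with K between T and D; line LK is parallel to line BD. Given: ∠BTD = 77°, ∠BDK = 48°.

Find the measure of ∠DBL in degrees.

1. ∠BDT = 48°  [K on ray DT]
2. ∠DBT = 55°  [△TBD]
3. ∠DBL = 55°  [L on ray BT]

∠DBL = 55°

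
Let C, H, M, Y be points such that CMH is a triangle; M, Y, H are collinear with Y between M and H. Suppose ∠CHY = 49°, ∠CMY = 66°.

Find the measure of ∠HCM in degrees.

∠HCM = 65°

1. ∠CHM = 49°  [Y on ray HM]
2. ∠CMH = 66°  [Y on ray MH]
3. ∠HCM = 65°  [△CMH]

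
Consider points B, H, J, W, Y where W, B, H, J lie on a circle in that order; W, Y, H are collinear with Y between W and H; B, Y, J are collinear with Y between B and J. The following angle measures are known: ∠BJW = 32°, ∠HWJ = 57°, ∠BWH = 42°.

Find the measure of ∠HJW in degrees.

1. ∠BHW = 32°  [same arc WB]
2. ∠HBW = 106°  [△WBH]
3. ∠HJW = 74°  [cyclic WBHJ, opposite ∠B+∠J]

∠HJW = 74°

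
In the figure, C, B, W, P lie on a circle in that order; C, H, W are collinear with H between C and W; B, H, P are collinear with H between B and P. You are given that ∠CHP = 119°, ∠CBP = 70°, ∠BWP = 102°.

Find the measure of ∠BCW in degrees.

1. ∠BHW = 119°  [vertical angles at H]
2. ∠BHC = 61°  [linear pair at H on CW]
3. ∠BCW = 49°  [△CHB]

∠BCW = 49°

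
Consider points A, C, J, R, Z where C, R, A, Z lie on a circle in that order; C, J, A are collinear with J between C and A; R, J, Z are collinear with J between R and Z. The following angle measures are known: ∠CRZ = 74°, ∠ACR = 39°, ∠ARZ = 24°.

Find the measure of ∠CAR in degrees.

∠CAR = 43°

1. ∠CJR = 67°  [△CJR]
2. ∠AJR = 113°  [linear pair at J on CA]
3. ∠CAR = 43°  [△RJA]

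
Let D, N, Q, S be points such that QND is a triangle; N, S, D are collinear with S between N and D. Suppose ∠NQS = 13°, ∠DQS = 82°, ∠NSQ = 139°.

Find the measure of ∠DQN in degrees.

∠DQN = 95°

1. ∠QNS = 28°  [△QNS]
2. ∠DSQ = 41°  [linear pair at S on ND]
3. ∠DNQ = 28°  [S on ray ND]
4. ∠QDS = 57°  [△QSD]
5. ∠NDQ = 57°  [S on ray DN]
6. ∠DQN = 95°  [△QND]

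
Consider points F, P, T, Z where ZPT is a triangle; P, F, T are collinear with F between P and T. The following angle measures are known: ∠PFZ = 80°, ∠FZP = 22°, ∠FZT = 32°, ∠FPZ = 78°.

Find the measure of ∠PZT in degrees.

1. ∠TFZ = 100°  [linear pair at F on PT]
2. ∠FTZ = 48°  [△ZFT]
3. ∠TPZ = 78°  [F on ray PT]
4. ∠PTZ = 48°  [F on ray TP]
5. ∠PZT = 54°  [△ZPT]

∠PZT = 54°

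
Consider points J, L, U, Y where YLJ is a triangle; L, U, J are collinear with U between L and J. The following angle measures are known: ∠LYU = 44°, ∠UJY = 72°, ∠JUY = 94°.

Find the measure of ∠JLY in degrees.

∠JLY = 50°

1. ∠LUY = 86°  [linear pair at U on LJ]
2. ∠ULY = 50°  [△YLU]
3. ∠JLY = 50°  [U on ray LJ]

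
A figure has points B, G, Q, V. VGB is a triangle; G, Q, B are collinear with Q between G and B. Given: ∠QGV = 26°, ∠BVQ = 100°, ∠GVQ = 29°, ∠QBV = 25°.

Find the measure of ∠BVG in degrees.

1. ∠BGV = 26°  [Q on ray GB]
2. ∠GBV = 25°  [Q on ray BG]
3. ∠BVG = 129°  [△VGB]

∠BVG = 129°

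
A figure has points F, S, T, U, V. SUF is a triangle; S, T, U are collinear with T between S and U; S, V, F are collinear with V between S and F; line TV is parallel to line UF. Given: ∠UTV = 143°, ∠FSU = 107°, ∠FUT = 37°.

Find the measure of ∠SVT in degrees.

1. ∠STV = 37°  [linear pair at T on SU]
2. ∠TSV = 107°  [T on SU, V on SF]
3. ∠SVT = 36°  [△STV]

∠SVT = 36°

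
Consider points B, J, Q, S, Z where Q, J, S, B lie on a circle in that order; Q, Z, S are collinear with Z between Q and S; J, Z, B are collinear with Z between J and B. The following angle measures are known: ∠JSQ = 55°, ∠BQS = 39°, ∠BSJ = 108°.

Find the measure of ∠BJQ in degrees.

∠BJQ = 53°

1. ∠JBQ = 55°  [same arc QJ]
2. ∠BQJ = 72°  [cyclic QJSB, opposite ∠Q+∠S]
3. ∠BJQ = 53°  [△QJB]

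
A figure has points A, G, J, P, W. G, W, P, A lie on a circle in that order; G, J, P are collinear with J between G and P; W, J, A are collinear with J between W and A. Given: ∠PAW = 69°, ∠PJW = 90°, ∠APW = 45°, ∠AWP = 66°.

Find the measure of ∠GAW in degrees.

1. ∠AJG = 90°  [vertical angles at J]
2. ∠AGP = 66°  [same arc PA]
3. ∠GAW = 24°  [△GJA]

∠GAW = 24°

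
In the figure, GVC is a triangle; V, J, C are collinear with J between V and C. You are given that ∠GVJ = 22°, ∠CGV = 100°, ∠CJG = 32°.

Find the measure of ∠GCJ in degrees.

∠GCJ = 58°

1. ∠CVG = 22°  [J on ray VC]
2. ∠GCV = 58°  [△GVC]
3. ∠GCJ = 58°  [J on ray CV]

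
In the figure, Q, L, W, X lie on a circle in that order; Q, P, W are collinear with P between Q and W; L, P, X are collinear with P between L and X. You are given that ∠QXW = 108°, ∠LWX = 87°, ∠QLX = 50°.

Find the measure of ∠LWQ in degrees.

1. ∠LQX = 93°  [cyclic QLWX, opposite ∠Q+∠W]
2. ∠LXQ = 37°  [△QLX]
3. ∠LWQ = 37°  [same arc QL]

∠LWQ = 37°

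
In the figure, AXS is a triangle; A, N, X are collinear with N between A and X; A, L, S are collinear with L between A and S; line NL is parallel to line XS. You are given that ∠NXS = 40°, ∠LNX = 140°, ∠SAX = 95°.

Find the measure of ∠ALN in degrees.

∠ALN = 45°

1. ∠ANL = 40°  [linear pair at N on AX]
2. ∠LAN = 95°  [N on AX, L on AS]
3. ∠ALN = 45°  [△ANL]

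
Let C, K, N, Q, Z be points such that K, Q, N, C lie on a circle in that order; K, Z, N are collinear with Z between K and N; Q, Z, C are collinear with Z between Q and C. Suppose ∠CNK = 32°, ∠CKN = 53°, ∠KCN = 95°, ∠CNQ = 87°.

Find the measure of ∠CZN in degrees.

∠CZN = 108°

1. ∠CQN = 53°  [same arc NC]
2. ∠NCQ = 40°  [△QNC]
3. ∠CZN = 108°  [△NZC]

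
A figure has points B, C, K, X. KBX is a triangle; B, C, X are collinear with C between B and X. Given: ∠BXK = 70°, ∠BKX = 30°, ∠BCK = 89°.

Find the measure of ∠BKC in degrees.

∠BKC = 11°

1. ∠KBX = 80°  [△KBX]
2. ∠CBK = 80°  [C on ray BX]
3. ∠BKC = 11°  [△KBC]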